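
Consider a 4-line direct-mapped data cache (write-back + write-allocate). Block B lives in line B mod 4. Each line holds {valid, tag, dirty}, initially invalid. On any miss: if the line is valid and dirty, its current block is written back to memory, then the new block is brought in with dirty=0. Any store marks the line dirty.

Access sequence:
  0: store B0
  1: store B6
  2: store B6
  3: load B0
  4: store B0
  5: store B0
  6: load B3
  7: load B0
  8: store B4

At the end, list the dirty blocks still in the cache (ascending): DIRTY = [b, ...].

0: W B0 -> L0 miss  d=D]
1: W B6 -> L2 miss  d=D]
2: W B6 -> L2 hit  d=D]
3: R B0 -> L0 hit  d=D]
4: W B0 -> L0 hit  d=D]
5: W B0 -> L0 hit  d=D]
6: R B3 -> L3 miss  d=-]
7: R B0 -> L0 hit  d=D]
8: W B4 -> L0 miss wb->B0  d=D]

DIRTY = [4, 6]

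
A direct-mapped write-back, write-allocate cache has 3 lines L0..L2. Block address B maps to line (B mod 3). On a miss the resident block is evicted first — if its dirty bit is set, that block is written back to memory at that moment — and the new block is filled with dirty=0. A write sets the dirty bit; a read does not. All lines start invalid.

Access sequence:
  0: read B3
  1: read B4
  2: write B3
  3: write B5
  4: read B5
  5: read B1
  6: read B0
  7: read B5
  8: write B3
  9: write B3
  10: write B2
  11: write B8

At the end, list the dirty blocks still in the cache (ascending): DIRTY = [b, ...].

DIRTY = [3, 8]

0: R B3 -> L0 miss  d=-]
1: R B4 -> L1 miss  d=-]
2: W B3 -> L0 hit  d=D]
3: W B5 -> L2 miss  d=D]
4: R B5 -> L2 hit  d=D]
5: R B1 -> L1 miss  d=-]
6: R B0 -> L0 miss wb->B3  d=-]
7: R B5 -> L2 hit  d=D]
8: W B3 -> L0 miss  d=D]
9: W B3 -> L0 hit  d=D]
10: W B2 -> L2 miss wb->B5  d=D]
11: W B8 -> L2 miss wb->B2  d=D]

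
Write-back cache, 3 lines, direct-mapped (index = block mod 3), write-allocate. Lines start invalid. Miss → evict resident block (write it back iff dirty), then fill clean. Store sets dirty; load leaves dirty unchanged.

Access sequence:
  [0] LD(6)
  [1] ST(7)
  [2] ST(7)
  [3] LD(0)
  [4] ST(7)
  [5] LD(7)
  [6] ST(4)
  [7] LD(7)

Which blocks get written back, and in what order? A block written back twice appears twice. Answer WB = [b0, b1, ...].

WB = [7, 4]

0: R B6 -> L0 miss  d=-]
1: W B7 -> L1 miss  d=D]
2: W B7 -> L1 hit  d=D]
3: R B0 -> L0 miss  d=-]
4: W B7 -> L1 hit  d=D]
5: R B7 -> L1 hit  d=D]
6: W B4 -> L1 miss wb->B7  d=D]
7: R B7 -> L1 miss wb->B4  d=-]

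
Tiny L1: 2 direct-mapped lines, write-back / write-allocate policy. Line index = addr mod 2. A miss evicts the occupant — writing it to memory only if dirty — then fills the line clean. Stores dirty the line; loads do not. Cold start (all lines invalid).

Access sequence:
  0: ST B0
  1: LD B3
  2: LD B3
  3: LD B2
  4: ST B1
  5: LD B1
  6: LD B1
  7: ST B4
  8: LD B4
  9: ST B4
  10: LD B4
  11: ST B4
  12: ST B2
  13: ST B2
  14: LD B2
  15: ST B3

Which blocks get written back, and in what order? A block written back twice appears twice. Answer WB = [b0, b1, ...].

WB = [0, 4, 1]

0: W B0 -> L0 miss  d=D]
1: R B3 -> L1 miss  d=-]
2: R B3 -> L1 hit  d=-]
3: R B2 -> L0 miss wb->B0  d=-]
4: W B1 -> L1 miss  d=D]
5: R B1 -> L1 hit  d=D]
6: R B1 -> L1 hit  d=D]
7: W B4 -> L0 miss  d=D]
8: R B4 -> L0 hit  d=D]
9: W B4 -> L0 hit  d=D]
10: R B4 -> L0 hit  d=D]
11: W B4 -> L0 hit  d=D]
12: W B2 -> L0 miss wb->B4  d=D]
13: W B2 -> L0 hit  d=D]
14: R B2 -> L0 hit  d=D]
15: W B3 -> L1 miss wb->B1  d=D]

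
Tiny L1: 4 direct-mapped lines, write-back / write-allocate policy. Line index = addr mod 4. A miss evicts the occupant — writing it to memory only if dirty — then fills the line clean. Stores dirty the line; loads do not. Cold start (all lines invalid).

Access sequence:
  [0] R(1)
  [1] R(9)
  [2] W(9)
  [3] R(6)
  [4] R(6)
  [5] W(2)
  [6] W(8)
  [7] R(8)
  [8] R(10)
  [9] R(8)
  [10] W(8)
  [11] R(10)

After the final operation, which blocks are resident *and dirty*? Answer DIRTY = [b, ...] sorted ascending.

DIRTY = [8, 9]

  0 | R B1 → L1 miss [-]
  1 | R B9 → L1 miss [-]
  2 | W B9 → L1 hit [D]
  3 | R B6 → L2 miss [-]
  4 | R B6 → L2 hit [-]
  5 | W B2 → L2 miss [D]
  6 | W B8 → L0 miss [D]
  7 | R B8 → L0 hit [D]
  8 | R B10 → L2 miss wb→B2 [-]
  9 | R B8 → L0 hit [D]
  10 | W B8 → L0 hit [D]
  11 | R B10 → L2 hit [-]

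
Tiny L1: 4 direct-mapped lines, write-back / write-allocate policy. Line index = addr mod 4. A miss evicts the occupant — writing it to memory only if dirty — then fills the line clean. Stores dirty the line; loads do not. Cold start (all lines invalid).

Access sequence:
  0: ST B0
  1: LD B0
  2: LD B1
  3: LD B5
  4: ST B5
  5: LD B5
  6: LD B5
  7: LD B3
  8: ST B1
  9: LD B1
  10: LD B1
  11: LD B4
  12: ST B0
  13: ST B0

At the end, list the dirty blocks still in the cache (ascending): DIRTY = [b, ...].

DIRTY = [0, 1]

0: W B0 -> L0 miss  d=D]
1: R B0 -> L0 hit  d=D]
2: R B1 -> L1 miss  d=-]
3: R B5 -> L1 miss  d=-]
4: W B5 -> L1 hit  d=D]
5: R B5 -> L1 hit  d=D]
6: R B5 -> L1 hit  d=D]
7: R B3 -> L3 miss  d=-]
8: W B1 -> L1 miss wb->B5  d=D]
9: R B1 -> L1 hit  d=D]
10: R B1 -> L1 hit  d=D]
11: R B4 -> L0 miss wb->B0  d=-]
12: W B0 -> L0 miss  d=D]
13: W B0 -> L0 hit  d=D]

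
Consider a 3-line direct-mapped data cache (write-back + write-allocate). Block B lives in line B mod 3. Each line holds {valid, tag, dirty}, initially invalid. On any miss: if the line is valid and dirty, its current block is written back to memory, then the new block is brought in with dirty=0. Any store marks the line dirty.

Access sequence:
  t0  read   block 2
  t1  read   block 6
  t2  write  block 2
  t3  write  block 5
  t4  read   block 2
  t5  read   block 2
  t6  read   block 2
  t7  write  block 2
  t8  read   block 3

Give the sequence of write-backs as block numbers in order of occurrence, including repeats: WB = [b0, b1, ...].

0: R B2 -> L2 miss  d=-]
1: R B6 -> L0 miss  d=-]
2: W B2 -> L2 hit  d=D]
3: W B5 -> L2 miss wb->B2  d=D]
4: R B2 -> L2 miss wb->B5  d=-]
5: R B2 -> L2 hit  d=-]
6: R B2 -> L2 hit  d=-]
7: W B2 -> L2 hit  d=D]
8: R B3 -> L0 miss  d=-]

WB = [2, 5]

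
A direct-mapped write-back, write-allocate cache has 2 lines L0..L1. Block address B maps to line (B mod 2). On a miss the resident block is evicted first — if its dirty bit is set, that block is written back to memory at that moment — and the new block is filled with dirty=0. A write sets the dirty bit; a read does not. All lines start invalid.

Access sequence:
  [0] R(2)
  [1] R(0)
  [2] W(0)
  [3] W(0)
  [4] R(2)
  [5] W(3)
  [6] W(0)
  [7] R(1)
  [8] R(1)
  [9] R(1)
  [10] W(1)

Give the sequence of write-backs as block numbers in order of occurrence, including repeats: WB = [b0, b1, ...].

0: R B2 → L0 miss [-]
1: R B0 → L0 miss [-]
2: W B0 → L0 hit [D]
3: W B0 → L0 hit [D]
4: R B2 → L0 miss wb→B0 [-]
5: W B3 → L1 miss [D]
6: W B0 → L0 miss [D]
7: R B1 → L1 miss wb→B3 [-]
8: R B1 → L1 hit [-]
9: R B1 → L1 hit [-]
10: W B1 → L1 hit [D]

WB = [0, 3]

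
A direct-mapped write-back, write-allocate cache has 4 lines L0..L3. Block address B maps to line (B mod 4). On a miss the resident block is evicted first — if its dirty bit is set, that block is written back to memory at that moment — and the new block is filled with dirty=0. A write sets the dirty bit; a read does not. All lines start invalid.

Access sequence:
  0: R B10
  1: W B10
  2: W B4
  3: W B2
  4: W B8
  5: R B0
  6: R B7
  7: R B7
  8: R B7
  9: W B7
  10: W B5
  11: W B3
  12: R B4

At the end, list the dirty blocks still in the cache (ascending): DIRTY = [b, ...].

  0 | R B10 → L2 miss [-]
  1 | W B10 → L2 hit [D]
  2 | W B4 → L0 miss [D]
  3 | W B2 → L2 miss wb→B10 [D]
  4 | W B8 → L0 miss wb→B4 [D]
  5 | R B0 → L0 miss wb→B8 [-]
  6 | R B7 → L3 miss [-]
  7 | R B7 → L3 hit [-]
  8 | R B7 → L3 hit [-]
  9 | W B7 → L3 hit [D]
  10 | W B5 → L1 miss [D]
  11 | W B3 → L3 miss wb→B7 [D]
  12 | R B4 → L0 miss [-]

DIRTY = [2, 3, 5]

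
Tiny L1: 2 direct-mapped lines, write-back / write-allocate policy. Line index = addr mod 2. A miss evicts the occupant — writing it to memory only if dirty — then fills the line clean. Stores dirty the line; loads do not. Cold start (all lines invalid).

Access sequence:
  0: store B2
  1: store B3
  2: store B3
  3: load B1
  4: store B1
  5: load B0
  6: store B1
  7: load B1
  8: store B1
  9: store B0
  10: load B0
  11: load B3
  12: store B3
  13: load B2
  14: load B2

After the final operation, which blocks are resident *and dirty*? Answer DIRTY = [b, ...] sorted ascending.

DIRTY = [3]

0: W B2 -> L0 miss  d=D]
1: W B3 -> L1 miss  d=D]
2: W B3 -> L1 hit  d=D]
3: R B1 -> L1 miss wb->B3  d=-]
4: W B1 -> L1 hit  d=D]
5: R B0 -> L0 miss wb->B2  d=-]
6: W B1 -> L1 hit  d=D]
7: R B1 -> L1 hit  d=D]
8: W B1 -> L1 hit  d=D]
9: W B0 -> L0 hit  d=D]
10: R B0 -> L0 hit  d=D]
11: R B3 -> L1 miss wb->B1  d=-]
12: W B3 -> L1 hit  d=D]
13: R B2 -> L0 miss wb->B0  d=-]
14: R B2 -> L0 hit  d=-]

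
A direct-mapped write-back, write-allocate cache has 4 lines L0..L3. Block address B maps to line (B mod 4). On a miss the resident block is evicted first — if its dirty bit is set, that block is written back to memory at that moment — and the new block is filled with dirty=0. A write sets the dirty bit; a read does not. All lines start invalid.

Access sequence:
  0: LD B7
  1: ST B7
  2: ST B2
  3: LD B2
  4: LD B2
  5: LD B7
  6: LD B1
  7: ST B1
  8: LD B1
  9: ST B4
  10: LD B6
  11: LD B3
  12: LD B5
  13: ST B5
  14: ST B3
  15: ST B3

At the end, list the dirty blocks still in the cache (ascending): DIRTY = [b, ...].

DIRTY = [3, 4, 5]

0: R B7 → L3 miss [-]
1: W B7 → L3 hit [D]
2: W B2 → L2 miss [D]
3: R B2 → L2 hit [D]
4: R B2 → L2 hit [D]
5: R B7 → L3 hit [D]
6: R B1 → L1 miss [-]
7: W B1 → L1 hit [D]
8: R B1 → L1 hit [D]
9: W B4 → L0 miss [D]
10: R B6 → L2 miss wb→B2 [-]
11: R B3 → L3 miss wb→B7 [-]
12: R B5 → L1 miss wb→B1 [-]
13: W B5 → L1 hit [D]
14: W B3 → L3 hit [D]
15: W B3 → L3 hit [D]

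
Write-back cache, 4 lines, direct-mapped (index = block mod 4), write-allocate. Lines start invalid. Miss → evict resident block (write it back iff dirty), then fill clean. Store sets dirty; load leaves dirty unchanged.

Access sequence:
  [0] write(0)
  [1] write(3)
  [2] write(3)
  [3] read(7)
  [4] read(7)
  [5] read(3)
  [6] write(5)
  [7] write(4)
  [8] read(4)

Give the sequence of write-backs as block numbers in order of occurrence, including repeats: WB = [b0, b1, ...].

  0 | W B0 → L0 miss [D]
  1 | W B3 → L3 miss [D]
  2 | W B3 → L3 hit [D]
  3 | R B7 → L3 miss wb→B3 [-]
  4 | R B7 → L3 hit [-]
  5 | R B3 → L3 miss [-]
  6 | W B5 → L1 miss [D]
  7 | W B4 → L0 miss wb→B0 [D]
  8 | R B4 → L0 hit [D]

WB = [3, 0]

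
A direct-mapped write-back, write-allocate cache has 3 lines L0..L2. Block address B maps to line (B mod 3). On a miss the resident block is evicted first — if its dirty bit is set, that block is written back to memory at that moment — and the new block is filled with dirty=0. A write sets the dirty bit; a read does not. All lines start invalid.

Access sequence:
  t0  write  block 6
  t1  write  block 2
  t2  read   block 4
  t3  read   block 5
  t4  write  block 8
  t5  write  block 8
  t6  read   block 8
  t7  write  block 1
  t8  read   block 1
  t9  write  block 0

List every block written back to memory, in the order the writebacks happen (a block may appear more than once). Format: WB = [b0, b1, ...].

WB = [2, 6]

  0 | W B6 → L0 miss [D]
  1 | W B2 → L2 miss [D]
  2 | R B4 → L1 miss [-]
  3 | R B5 → L2 miss wb→B2 [-]
  4 | W B8 → L2 miss [D]
  5 | W B8 → L2 hit [D]
  6 | R B8 → L2 hit [D]
  7 | W B1 → L1 miss [D]
  8 | R B1 → L1 hit [D]
  9 | W B0 → L0 miss wb→B6 [D]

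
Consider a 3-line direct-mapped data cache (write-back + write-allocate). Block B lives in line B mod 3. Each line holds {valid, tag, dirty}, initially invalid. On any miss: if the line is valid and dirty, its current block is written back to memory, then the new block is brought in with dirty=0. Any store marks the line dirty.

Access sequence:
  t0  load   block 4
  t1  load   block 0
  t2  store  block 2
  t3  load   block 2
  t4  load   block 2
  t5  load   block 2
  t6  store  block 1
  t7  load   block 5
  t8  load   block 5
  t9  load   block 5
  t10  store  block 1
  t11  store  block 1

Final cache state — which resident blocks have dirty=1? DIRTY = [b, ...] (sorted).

  0 | R B4 → L1 miss [-]
  1 | R B0 → L0 miss [-]
  2 | W B2 → L2 miss [D]
  3 | R B2 → L2 hit [D]
  4 | R B2 → L2 hit [D]
  5 | R B2 → L2 hit [D]
  6 | W B1 → L1 miss [D]
  7 | R B5 → L2 miss wb→B2 [-]
  8 | R B5 → L2 hit [-]
  9 | R B5 → L2 hit [-]
  10 | W B1 → L1 hit [D]
  11 | W B1 → L1 hit [D]

DIRTY = [1]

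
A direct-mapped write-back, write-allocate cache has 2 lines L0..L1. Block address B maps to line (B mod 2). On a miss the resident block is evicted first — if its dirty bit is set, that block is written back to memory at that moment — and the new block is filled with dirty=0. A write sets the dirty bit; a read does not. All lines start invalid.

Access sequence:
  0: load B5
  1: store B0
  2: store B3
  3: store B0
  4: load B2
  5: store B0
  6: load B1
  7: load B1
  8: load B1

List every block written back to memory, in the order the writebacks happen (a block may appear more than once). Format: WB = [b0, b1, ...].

WB = [0, 3]

  0 | R B5 → L1 miss [-]
  1 | W B0 → L0 miss [D]
  2 | W B3 → L1 miss [D]
  3 | W B0 → L0 hit [D]
  4 | R B2 → L0 miss wb→B0 [-]
  5 | W B0 → L0 miss [D]
  6 | R B1 → L1 miss wb→B3 [-]
  7 | R B1 → L1 hit [-]
  8 | R B1 → L1 hit [-]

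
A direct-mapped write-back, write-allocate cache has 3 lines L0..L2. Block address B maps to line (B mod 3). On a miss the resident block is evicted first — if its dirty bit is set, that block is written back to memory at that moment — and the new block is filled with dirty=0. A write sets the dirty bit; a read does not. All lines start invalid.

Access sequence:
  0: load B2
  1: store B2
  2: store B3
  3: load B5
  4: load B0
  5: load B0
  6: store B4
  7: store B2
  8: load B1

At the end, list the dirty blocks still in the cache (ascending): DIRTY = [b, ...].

DIRTY = [2]

  0 | R B2 → L2 miss [-]
  1 | W B2 → L2 hit [D]
  2 | W B3 → L0 miss [D]
  3 | R B5 → L2 miss wb→B2 [-]
  4 | R B0 → L0 miss wb→B3 [-]
  5 | R B0 → L0 hit [-]
  6 | W B4 → L1 miss [D]
  7 | W B2 → L2 miss [D]
  8 | R B1 → L1 miss wb→B4 [-]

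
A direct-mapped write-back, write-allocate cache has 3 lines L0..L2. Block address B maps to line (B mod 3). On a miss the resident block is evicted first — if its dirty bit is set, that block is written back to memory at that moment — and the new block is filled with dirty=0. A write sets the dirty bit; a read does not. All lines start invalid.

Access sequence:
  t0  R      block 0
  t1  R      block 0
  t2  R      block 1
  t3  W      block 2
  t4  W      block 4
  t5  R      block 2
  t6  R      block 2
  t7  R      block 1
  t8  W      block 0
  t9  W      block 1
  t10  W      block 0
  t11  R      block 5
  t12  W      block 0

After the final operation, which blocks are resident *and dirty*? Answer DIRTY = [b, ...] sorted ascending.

DIRTY = [0, 1]

0: R B0 → L0 miss [-]
1: R B0 → L0 hit [-]
2: R B1 → L1 miss [-]
3: W B2 → L2 miss [D]
4: W B4 → L1 miss [D]
5: R B2 → L2 hit [D]
6: R B2 → L2 hit [D]
7: R B1 → L1 miss wb→B4 [-]
8: W B0 → L0 hit [D]
9: W B1 → L1 hit [D]
10: W B0 → L0 hit [D]
11: R B5 → L2 miss wb→B2 [-]
12: W B0 → L0 hit [D]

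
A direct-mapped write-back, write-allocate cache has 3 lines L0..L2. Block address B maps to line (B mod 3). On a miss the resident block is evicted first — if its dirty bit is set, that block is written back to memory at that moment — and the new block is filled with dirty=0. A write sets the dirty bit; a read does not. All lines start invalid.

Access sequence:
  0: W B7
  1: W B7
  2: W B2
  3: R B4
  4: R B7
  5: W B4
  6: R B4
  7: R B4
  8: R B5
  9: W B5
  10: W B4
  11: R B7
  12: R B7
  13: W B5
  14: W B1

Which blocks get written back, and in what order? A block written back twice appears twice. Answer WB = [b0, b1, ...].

WB = [7, 2, 4]

0: W B7 → L1 miss [D]
1: W B7 → L1 hit [D]
2: W B2 → L2 miss [D]
3: R B4 → L1 miss wb→B7 [-]
4: R B7 → L1 miss [-]
5: W B4 → L1 miss [D]
6: R B4 → L1 hit [D]
7: R B4 → L1 hit [D]
8: R B5 → L2 miss wb→B2 [-]
9: W B5 → L2 hit [D]
10: W B4 → L1 hit [D]
11: R B7 → L1 miss wb→B4 [-]
12: R B7 → L1 hit [-]
13: W B5 → L2 hit [D]
14: W B1 → L1 miss [D]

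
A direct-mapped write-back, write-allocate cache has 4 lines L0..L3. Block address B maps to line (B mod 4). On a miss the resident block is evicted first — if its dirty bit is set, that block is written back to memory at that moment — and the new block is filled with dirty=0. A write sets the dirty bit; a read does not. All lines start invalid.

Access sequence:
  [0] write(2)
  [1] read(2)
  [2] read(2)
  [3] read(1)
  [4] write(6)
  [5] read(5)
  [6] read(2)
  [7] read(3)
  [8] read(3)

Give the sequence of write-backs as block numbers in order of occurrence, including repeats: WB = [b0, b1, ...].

  0 | W B2 → L2 miss [D]
  1 | R B2 → L2 hit [D]
  2 | R B2 → L2 hit [D]
  3 | R B1 → L1 miss [-]
  4 | W B6 → L2 miss wb→B2 [D]
  5 | R B5 → L1 miss [-]
  6 | R B2 → L2 miss wb→B6 [-]
  7 | R B3 → L3 miss [-]
  8 | R B3 → L3 hit [-]

WB = [2, 6]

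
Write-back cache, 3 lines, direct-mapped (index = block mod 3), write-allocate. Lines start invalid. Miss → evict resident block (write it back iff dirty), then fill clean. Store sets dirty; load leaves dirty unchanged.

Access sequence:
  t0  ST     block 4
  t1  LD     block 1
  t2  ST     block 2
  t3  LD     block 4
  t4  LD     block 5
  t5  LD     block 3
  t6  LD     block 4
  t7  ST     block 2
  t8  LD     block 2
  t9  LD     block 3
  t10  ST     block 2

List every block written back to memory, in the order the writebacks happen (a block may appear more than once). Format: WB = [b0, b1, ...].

WB = [4, 2]

0: W B4 -> L1 miss  d=D]
1: R B1 -> L1 miss wb->B4  d=-]
2: W B2 -> L2 miss  d=D]
3: R B4 -> L1 miss  d=-]
4: R B5 -> L2 miss wb->B2  d=-]
5: R B3 -> L0 miss  d=-]
6: R B4 -> L1 hit  d=-]
7: W B2 -> L2 miss  d=D]
8: R B2 -> L2 hit  d=D]
9: R B3 -> L0 hit  d=-]
10: W B2 -> L2 hit  d=D]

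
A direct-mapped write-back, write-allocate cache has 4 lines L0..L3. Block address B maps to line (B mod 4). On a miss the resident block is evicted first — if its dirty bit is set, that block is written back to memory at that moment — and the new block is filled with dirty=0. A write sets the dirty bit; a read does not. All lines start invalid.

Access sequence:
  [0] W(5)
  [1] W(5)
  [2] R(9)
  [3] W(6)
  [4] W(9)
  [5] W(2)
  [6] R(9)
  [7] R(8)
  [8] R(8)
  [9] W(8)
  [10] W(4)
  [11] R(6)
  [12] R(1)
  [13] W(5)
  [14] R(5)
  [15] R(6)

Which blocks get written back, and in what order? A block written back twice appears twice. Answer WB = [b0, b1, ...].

0: W B5 → L1 miss [D]
1: W B5 → L1 hit [D]
2: R B9 → L1 miss wb→B5 [-]
3: W B6 → L2 miss [D]
4: W B9 → L1 hit [D]
5: W B2 → L2 miss wb→B6 [D]
6: R B9 → L1 hit [D]
7: R B8 → L0 miss [-]
8: R B8 → L0 hit [-]
9: W B8 → L0 hit [D]
10: W B4 → L0 miss wb→B8 [D]
11: R B6 → L2 miss wb→B2 [-]
12: R B1 → L1 miss wb→B9 [-]
13: W B5 → L1 miss [D]
14: R B5 → L1 hit [D]
15: R B6 → L2 hit [-]

WB = [5, 6, 8, 2, 9]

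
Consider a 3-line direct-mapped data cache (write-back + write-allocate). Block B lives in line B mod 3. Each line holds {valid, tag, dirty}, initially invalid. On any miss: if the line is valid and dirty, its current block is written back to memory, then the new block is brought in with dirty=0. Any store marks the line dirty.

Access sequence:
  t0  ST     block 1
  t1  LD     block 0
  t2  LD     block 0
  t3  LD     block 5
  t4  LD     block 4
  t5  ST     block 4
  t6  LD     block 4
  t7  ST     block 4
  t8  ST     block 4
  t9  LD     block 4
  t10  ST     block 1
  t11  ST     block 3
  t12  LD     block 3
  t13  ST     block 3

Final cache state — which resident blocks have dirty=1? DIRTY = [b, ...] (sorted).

  0 | W B1 → L1 miss [D]
  1 | R B0 → L0 miss [-]
  2 | R B0 → L0 hit [-]
  3 | R B5 → L2 miss [-]
  4 | R B4 → L1 miss wb→B1 [-]
  5 | W B4 → L1 hit [D]
  6 | R B4 → L1 hit [D]
  7 | W B4 → L1 hit [D]
  8 | W B4 → L1 hit [D]
  9 | R B4 → L1 hit [D]
  10 | W B1 → L1 miss wb→B4 [D]
  11 | W B3 → L0 miss [D]
  12 | R B3 → L0 hit [D]
  13 | W B3 → L0 hit [D]

DIRTY = [1, 3]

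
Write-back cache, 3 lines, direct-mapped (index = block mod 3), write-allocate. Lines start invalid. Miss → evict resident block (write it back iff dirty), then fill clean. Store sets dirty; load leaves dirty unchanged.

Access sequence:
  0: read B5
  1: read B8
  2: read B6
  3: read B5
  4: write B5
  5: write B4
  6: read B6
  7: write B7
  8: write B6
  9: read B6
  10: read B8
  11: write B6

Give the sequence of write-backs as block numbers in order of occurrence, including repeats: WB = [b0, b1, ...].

WB = [4, 5]

  0 | R B5 → L2 miss [-]
  1 | R B8 → L2 miss [-]
  2 | R B6 → L0 miss [-]
  3 | R B5 → L2 miss [-]
  4 | W B5 → L2 hit [D]
  5 | W B4 → L1 miss [D]
  6 | R B6 → L0 hit [-]
  7 | W B7 → L1 miss wb→B4 [D]
  8 | W B6 → L0 hit [D]
  9 | R B6 → L0 hit [D]
  10 | R B8 → L2 miss wb→B5 [-]
  11 | W B6 → L0 hit [D]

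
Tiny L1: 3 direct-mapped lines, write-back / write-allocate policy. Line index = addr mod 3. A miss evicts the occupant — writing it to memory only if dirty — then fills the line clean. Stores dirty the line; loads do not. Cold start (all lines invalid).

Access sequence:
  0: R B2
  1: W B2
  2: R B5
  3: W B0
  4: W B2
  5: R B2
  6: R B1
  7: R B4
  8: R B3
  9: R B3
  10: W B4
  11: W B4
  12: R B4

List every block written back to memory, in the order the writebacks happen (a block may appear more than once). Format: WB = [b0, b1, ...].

WB = [2, 0]

0: R B2 → L2 miss [-]
1: W B2 → L2 hit [D]
2: R B5 → L2 miss wb→B2 [-]
3: W B0 → L0 miss [D]
4: W B2 → L2 miss [D]
5: R B2 → L2 hit [D]
6: R B1 → L1 miss [-]
7: R B4 → L1 miss [-]
8: R B3 → L0 miss wb→B0 [-]
9: R B3 → L0 hit [-]
10: W B4 → L1 hit [D]
11: W B4 → L1 hit [D]
12: R B4 → L1 hit [D]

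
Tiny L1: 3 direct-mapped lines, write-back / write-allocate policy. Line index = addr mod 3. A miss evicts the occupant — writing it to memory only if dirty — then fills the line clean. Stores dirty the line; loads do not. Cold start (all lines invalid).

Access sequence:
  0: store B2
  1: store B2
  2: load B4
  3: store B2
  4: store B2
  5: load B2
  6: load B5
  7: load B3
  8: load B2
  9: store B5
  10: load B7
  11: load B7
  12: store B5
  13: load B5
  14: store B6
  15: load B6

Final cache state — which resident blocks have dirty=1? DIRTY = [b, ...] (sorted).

DIRTY = [5, 6]

0: W B2 -> L2 miss  d=D]
1: W B2 -> L2 hit  d=D]
2: R B4 -> L1 miss  d=-]
3: W B2 -> L2 hit  d=D]
4: W B2 -> L2 hit  d=D]
5: R B2 -> L2 hit  d=D]
6: R B5 -> L2 miss wb->B2  d=-]
7: R B3 -> L0 miss  d=-]
8: R B2 -> L2 miss  d=-]
9: W B5 -> L2 miss  d=D]
10: R B7 -> L1 miss  d=-]
11: R B7 -> L1 hit  d=-]
12: W B5 -> L2 hit  d=D]
13: R B5 -> L2 hit  d=D]
14: W B6 -> L0 miss  d=D]
15: R B6 -> L0 hit  d=D]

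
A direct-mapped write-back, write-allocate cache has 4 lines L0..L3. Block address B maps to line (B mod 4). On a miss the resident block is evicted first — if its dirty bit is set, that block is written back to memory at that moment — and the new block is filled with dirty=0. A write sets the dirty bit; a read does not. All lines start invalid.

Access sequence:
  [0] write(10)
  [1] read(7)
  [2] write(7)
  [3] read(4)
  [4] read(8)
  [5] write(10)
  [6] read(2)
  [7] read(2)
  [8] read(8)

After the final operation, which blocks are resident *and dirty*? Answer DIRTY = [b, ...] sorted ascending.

0: W B10 → L2 miss [D]
1: R B7 → L3 miss [-]
2: W B7 → L3 hit [D]
3: R B4 → L0 miss [-]
4: R B8 → L0 miss [-]
5: W B10 → L2 hit [D]
6: R B2 → L2 miss wb→B10 [-]
7: R B2 → L2 hit [-]
8: R B8 → L0 hit [-]

DIRTY = [7]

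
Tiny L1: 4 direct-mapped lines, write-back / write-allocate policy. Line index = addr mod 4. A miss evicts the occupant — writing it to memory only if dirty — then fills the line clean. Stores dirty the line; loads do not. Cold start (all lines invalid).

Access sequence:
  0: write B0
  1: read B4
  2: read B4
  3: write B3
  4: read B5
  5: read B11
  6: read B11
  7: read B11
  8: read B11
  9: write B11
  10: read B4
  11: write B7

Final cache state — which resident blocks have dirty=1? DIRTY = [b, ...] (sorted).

0: W B0 -> L0 miss  d=D]
1: R B4 -> L0 miss wb->B0  d=-]
2: R B4 -> L0 hit  d=-]
3: W B3 -> L3 miss  d=D]
4: R B5 -> L1 miss  d=-]
5: R B11 -> L3 miss wb->B3  d=-]
6: R B11 -> L3 hit  d=-]
7: R B11 -> L3 hit  d=-]
8: R B11 -> L3 hit  d=-]
9: W B11 -> L3 hit  d=D]
10: R B4 -> L0 hit  d=-]
11: W B7 -> L3 miss wb->B11  d=D]

DIRTY = [7]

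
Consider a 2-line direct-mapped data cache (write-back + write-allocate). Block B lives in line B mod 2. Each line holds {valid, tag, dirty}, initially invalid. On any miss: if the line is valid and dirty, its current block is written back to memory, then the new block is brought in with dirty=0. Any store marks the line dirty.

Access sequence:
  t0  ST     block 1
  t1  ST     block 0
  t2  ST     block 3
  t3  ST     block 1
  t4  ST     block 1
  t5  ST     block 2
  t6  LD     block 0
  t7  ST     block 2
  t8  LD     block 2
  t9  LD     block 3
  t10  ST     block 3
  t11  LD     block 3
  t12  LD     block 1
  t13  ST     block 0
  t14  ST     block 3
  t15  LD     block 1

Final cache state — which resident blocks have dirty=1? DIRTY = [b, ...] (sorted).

0: W B1 → L1 miss [D]
1: W B0 → L0 miss [D]
2: W B3 → L1 miss wb→B1 [D]
3: W B1 → L1 miss wb→B3 [D]
4: W B1 → L1 hit [D]
5: W B2 → L0 miss wb→B0 [D]
6: R B0 → L0 miss wb→B2 [-]
7: W B2 → L0 miss [D]
8: R B2 → L0 hit [D]
9: R B3 → L1 miss wb→B1 [-]
10: W B3 → L1 hit [D]
11: R B3 → L1 hit [D]
12: R B1 → L1 miss wb→B3 [-]
13: W B0 → L0 miss wb→B2 [D]
14: W B3 → L1 miss [D]
15: R B1 → L1 miss wb→B3 [-]

DIRTY = [0]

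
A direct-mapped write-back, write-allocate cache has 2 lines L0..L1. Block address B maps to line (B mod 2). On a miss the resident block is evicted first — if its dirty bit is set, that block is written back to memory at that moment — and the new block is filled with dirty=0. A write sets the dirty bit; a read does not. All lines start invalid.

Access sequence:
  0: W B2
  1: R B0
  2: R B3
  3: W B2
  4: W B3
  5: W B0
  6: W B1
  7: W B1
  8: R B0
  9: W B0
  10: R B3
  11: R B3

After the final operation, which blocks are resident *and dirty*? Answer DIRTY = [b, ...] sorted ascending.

0: W B2 → L0 miss [D]
1: R B0 → L0 miss wb→B2 [-]
2: R B3 → L1 miss [-]
3: W B2 → L0 miss [D]
4: W B3 → L1 hit [D]
5: W B0 → L0 miss wb→B2 [D]
6: W B1 → L1 miss wb→B3 [D]
7: W B1 → L1 hit [D]
8: R B0 → L0 hit [D]
9: W B0 → L0 hit [D]
10: R B3 → L1 miss wb→B1 [-]
11: R B3 → L1 hit [-]

DIRTY = [0]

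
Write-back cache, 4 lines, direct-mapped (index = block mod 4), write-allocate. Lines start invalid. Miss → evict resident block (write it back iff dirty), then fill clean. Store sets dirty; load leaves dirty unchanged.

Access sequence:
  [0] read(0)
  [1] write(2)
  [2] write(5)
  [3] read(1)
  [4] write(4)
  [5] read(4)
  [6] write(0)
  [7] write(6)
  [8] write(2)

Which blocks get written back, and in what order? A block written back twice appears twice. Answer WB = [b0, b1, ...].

  0 | R B0 → L0 miss [-]
  1 | W B2 → L2 miss [D]
  2 | W B5 → L1 miss [D]
  3 | R B1 → L1 miss wb→B5 [-]
  4 | W B4 → L0 miss [D]
  5 | R B4 → L0 hit [D]
  6 | W B0 → L0 miss wb→B4 [D]
  7 | W B6 → L2 miss wb→B2 [D]
  8 | W B2 → L2 miss wb→B6 [D]

WB = [5, 4, 2, 6]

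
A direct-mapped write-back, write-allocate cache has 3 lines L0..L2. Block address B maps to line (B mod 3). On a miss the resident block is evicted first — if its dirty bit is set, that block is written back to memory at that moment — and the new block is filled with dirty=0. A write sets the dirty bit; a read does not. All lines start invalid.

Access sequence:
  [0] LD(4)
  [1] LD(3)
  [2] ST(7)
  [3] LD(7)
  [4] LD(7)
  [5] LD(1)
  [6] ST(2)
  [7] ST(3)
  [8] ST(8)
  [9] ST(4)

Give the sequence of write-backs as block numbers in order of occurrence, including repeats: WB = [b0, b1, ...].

  0 | R B4 → L1 miss [-]
  1 | R B3 → L0 miss [-]
  2 | W B7 → L1 miss [D]
  3 | R B7 → L1 hit [D]
  4 | R B7 → L1 hit [D]
  5 | R B1 → L1 miss wb→B7 [-]
  6 | W B2 → L2 miss [D]
  7 | W B3 → L0 hit [D]
  8 | W B8 → L2 miss wb→B2 [D]
  9 | W B4 → L1 miss [D]

WB = [7, 2]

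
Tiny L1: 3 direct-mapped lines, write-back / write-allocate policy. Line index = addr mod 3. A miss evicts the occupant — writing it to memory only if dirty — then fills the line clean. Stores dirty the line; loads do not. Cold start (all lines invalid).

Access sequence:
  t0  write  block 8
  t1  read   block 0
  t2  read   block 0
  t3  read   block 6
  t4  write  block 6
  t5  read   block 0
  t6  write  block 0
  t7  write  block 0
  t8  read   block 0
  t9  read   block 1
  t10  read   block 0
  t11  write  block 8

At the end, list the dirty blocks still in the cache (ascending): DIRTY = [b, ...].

0: W B8 → L2 miss [D]
1: R B0 → L0 miss [-]
2: R B0 → L0 hit [-]
3: R B6 → L0 miss [-]
4: W B6 → L0 hit [D]
5: R B0 → L0 miss wb→B6 [-]
6: W B0 → L0 hit [D]
7: W B0 → L0 hit [D]
8: R B0 → L0 hit [D]
9: R B1 → L1 miss [-]
10: R B0 → L0 hit [D]
11: W B8 → L2 hit [D]

DIRTY = [0, 8]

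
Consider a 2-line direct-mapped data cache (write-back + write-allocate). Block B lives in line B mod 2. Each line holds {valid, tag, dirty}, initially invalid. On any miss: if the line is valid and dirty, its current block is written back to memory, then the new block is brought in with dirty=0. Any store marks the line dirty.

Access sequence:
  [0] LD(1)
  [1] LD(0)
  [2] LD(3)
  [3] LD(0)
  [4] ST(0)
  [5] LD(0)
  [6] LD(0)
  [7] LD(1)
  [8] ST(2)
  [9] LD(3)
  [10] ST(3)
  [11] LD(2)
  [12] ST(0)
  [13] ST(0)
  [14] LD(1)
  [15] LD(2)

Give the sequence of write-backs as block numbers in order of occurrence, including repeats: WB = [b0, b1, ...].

  0 | R B1 → L1 miss [-]
  1 | R B0 → L0 miss [-]
  2 | R B3 → L1 miss [-]
  3 | R B0 → L0 hit [-]
  4 | W B0 → L0 hit [D]
  5 | R B0 → L0 hit [D]
  6 | R B0 → L0 hit [D]
  7 | R B1 → L1 miss [-]
  8 | W B2 → L0 miss wb→B0 [D]
  9 | R B3 → L1 miss [-]
  10 | W B3 → L1 hit [D]
  11 | R B2 → L0 hit [D]
  12 | W B0 → L0 miss wb→B2 [D]
  13 | W B0 → L0 hit [D]
  14 | R B1 → L1 miss wb→B3 [-]
  15 | R B2 → L0 miss wb→B0 [-]

WB = [0, 2, 3, 0]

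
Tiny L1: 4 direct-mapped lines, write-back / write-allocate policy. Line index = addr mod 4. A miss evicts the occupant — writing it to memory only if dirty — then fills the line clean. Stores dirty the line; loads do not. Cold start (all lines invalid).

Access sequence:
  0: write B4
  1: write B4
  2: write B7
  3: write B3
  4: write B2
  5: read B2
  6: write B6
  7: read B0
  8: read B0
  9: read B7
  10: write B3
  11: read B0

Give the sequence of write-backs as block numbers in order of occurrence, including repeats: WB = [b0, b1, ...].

0: W B4 → L0 miss [D]
1: W B4 → L0 hit [D]
2: W B7 → L3 miss [D]
3: W B3 → L3 miss wb→B7 [D]
4: W B2 → L2 miss [D]
5: R B2 → L2 hit [D]
6: W B6 → L2 miss wb→B2 [D]
7: R B0 → L0 miss wb→B4 [-]
8: R B0 → L0 hit [-]
9: R B7 → L3 miss wb→B3 [-]
10: W B3 → L3 miss [D]
11: R B0 → L0 hit [-]

WB = [7, 2, 4, 3]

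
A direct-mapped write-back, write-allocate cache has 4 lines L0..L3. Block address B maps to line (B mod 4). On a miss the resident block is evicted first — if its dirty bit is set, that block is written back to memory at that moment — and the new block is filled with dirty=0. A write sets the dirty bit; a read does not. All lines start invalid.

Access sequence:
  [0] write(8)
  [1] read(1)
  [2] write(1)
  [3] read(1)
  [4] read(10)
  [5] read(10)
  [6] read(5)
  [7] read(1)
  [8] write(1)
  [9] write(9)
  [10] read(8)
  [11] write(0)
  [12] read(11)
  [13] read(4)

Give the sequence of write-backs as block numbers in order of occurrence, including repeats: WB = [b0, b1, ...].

WB = [1, 1, 8, 0]

0: W B8 -> L0 miss  d=D]
1: R B1 -> L1 miss  d=-]
2: W B1 -> L1 hit  d=D]
3: R B1 -> L1 hit  d=D]
4: R B10 -> L2 miss  d=-]
5: R B10 -> L2 hit  d=-]
6: R B5 -> L1 miss wb->B1  d=-]
7: R B1 -> L1 miss  d=-]
8: W B1 -> L1 hit  d=D]
9: W B9 -> L1 miss wb->B1  d=D]
10: R B8 -> L0 hit  d=D]
11: W B0 -> L0 miss wb->B8  d=D]
12: R B11 -> L3 miss  d=-]
13: R B4 -> L0 miss wb->B0  d=-]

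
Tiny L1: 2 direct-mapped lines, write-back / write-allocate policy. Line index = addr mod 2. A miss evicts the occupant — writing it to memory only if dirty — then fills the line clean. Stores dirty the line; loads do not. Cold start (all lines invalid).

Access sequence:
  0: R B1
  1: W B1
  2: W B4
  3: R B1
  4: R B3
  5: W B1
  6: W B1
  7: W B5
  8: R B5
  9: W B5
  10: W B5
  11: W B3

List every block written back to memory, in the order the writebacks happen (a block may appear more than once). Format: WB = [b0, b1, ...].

WB = [1, 1, 5]

0: R B1 -> L1 miss  d=-]
1: W B1 -> L1 hit  d=D]
2: W B4 -> L0 miss  d=D]
3: R B1 -> L1 hit  d=D]
4: R B3 -> L1 miss wb->B1  d=-]
5: W B1 -> L1 miss  d=D]
6: W B1 -> L1 hit  d=D]
7: W B5 -> L1 miss wb->B1  d=D]
8: R B5 -> L1 hit  d=D]
9: W B5 -> L1 hit  d=D]
10: W B5 -> L1 hit  d=D]
11: W B3 -> L1 miss wb->B5  d=D]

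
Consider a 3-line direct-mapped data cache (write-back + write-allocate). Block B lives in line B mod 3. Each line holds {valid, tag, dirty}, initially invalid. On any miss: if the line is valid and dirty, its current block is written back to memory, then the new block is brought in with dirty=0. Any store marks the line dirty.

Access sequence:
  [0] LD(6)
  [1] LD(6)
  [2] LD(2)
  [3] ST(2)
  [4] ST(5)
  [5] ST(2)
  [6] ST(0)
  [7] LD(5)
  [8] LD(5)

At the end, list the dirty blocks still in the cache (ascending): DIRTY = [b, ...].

  0 | R B6 → L0 miss [-]
  1 | R B6 → L0 hit [-]
  2 | R B2 → L2 miss [-]
  3 | W B2 → L2 hit [D]
  4 | W B5 → L2 miss wb→B2 [D]
  5 | W B2 → L2 miss wb→B5 [D]
  6 | W B0 → L0 miss [D]
  7 | R B5 → L2 miss wb→B2 [-]
  8 | R B5 → L2 hit [-]

DIRTY = [0]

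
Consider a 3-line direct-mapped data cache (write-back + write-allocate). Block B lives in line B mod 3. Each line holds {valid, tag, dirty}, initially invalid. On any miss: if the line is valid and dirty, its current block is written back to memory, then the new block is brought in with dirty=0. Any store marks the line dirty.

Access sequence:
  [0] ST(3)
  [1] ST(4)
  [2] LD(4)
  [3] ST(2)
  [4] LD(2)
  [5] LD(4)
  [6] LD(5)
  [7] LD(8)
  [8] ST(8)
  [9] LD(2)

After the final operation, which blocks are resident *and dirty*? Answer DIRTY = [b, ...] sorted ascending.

  0 | W B3 → L0 miss [D]
  1 | W B4 → L1 miss [D]
  2 | R B4 → L1 hit [D]
  3 | W B2 → L2 miss [D]
  4 | R B2 → L2 hit [D]
  5 | R B4 → L1 hit [D]
  6 | R B5 → L2 miss wb→B2 [-]
  7 | R B8 → L2 miss [-]
  8 | W B8 → L2 hit [D]
  9 | R B2 → L2 miss wb→B8 [-]

DIRTY = [3, 4]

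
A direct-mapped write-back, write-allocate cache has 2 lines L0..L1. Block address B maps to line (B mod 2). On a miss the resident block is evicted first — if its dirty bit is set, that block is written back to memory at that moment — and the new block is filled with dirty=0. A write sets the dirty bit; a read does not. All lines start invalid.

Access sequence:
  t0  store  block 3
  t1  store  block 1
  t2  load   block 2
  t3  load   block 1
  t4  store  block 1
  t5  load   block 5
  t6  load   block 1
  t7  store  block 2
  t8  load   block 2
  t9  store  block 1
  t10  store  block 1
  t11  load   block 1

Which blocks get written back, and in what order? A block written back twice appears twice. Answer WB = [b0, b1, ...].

WB = [3, 1]

0: W B3 → L1 miss [D]
1: W B1 → L1 miss wb→B3 [D]
2: R B2 → L0 miss [-]
3: R B1 → L1 hit [D]
4: W B1 → L1 hit [D]
5: R B5 → L1 miss wb→B1 [-]
6: R B1 → L1 miss [-]
7: W B2 → L0 hit [D]
8: R B2 → L0 hit [D]
9: W B1 → L1 hit [D]
10: W B1 → L1 hit [D]
11: R B1 → L1 hit [D]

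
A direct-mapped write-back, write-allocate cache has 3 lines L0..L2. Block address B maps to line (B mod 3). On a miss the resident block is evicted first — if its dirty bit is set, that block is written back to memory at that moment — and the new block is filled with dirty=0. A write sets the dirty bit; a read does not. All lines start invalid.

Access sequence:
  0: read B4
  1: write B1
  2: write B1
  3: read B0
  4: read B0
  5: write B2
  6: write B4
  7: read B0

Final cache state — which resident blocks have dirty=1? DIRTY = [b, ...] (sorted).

  0 | R B4 → L1 miss [-]
  1 | W B1 → L1 miss [D]
  2 | W B1 → L1 hit [D]
  3 | R B0 → L0 miss [-]
  4 | R B0 → L0 hit [-]
  5 | W B2 → L2 miss [D]
  6 | W B4 → L1 miss wb→B1 [D]
  7 | R B0 → L0 hit [-]

DIRTY = [2, 4]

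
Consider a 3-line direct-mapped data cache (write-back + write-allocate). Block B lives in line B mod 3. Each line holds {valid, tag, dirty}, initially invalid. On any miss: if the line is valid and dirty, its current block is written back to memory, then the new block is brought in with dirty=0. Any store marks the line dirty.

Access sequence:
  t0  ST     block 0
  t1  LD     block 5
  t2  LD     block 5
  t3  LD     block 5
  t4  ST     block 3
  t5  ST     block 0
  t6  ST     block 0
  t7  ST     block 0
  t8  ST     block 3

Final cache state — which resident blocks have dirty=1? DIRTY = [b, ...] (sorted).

0: W B0 → L0 miss [D]
1: R B5 → L2 miss [-]
2: R B5 → L2 hit [-]
3: R B5 → L2 hit [-]
4: W B3 → L0 miss wb→B0 [D]
5: W B0 → L0 miss wb→B3 [D]
6: W B0 → L0 hit [D]
7: W B0 → L0 hit [D]
8: W B3 → L0 miss wb→B0 [D]

DIRTY = [3]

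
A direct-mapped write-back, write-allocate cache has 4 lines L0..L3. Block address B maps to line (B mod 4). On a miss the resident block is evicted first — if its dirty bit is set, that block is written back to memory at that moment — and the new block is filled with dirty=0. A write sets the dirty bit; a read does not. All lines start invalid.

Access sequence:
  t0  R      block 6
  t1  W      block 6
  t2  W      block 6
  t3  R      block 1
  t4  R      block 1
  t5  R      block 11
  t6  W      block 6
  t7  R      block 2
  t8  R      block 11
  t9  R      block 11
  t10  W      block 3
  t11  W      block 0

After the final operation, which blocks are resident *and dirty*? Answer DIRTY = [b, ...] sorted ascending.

DIRTY = [0, 3]

0: R B6 → L2 miss [-]
1: W B6 → L2 hit [D]
2: W B6 → L2 hit [D]
3: R B1 → L1 miss [-]
4: R B1 → L1 hit [-]
5: R B11 → L3 miss [-]
6: W B6 → L2 hit [D]
7: R B2 → L2 miss wb→B6 [-]
8: R B11 → L3 hit [-]
9: R B11 → L3 hit [-]
10: W B3 → L3 miss [D]
11: W B0 → L0 miss [D]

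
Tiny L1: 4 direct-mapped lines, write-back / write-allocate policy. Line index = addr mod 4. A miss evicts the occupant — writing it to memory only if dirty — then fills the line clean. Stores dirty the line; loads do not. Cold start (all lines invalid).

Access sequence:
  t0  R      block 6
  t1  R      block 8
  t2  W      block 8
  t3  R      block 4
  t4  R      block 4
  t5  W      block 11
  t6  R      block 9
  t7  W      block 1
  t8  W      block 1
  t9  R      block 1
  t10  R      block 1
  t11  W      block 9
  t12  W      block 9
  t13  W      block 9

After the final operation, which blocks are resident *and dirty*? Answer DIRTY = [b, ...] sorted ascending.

DIRTY = [9, 11]

0: R B6 → L2 miss [-]
1: R B8 → L0 miss [-]
2: W B8 → L0 hit [D]
3: R B4 → L0 miss wb→B8 [-]
4: R B4 → L0 hit [-]
5: W B11 → L3 miss [D]
6: R B9 → L1 miss [-]
7: W B1 → L1 miss [D]
8: W B1 → L1 hit [D]
9: R B1 → L1 hit [D]
10: R B1 → L1 hit [D]
11: W B9 → L1 miss wb→B1 [D]
12: W B9 → L1 hit [D]
13: W B9 → L1 hit [D]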